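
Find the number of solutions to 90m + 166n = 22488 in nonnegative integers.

gcd(166, 90) = 2  (166 = 1*90 + 76, 90 = 1*76 + 14, 76 = 5*14 + 6, 14 = 2*6 + 2, 6 = 3*2).
Back-substituting, 90*(24) + 166*(-13) = 2.
Scale by 11244: one solution is (269856, -146172). Reduce m mod 83: (23, 123).
General: m = 23 + 83t, n = 123 - 45t.
m ≥ 0 ⇒ t ≥ 0; n ≥ 0 ⇒ t ≤ 2. So t ∈ [0, 2]: 3 solutions.

3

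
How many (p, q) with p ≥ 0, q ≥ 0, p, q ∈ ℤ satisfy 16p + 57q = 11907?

gcd(57, 16) = 1  (57 = 3*16 + 9, 16 = 1*9 + 7, 9 = 1*7 + 2, 7 = 3*2 + 1, 2 = 2*1).
Back-substituting, 16*(25) + 57*(-7) = 1.
Scale by 11907: one solution is (297675, -83349). Reduce p mod 57: (21, 203).
General: p = 21 + 57t, q = 203 - 16t.
p ≥ 0 ⇒ t ≥ 0; q ≥ 0 ⇒ t ≤ 12. So t ∈ [0, 12]: 13 solutions.

13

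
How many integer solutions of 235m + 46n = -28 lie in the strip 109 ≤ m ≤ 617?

11

gcd(235, 46):
  235 = 5*46 + 5
  46 = 9*5 + 1
  5 = 5*1
so gcd(235, 46) = 1.
Back-substitute for Bézout coefficients:
  1 = 46 - 9*5
  ... = 235*(-9) + 46*(46)
Scale by -28: particular solution (252, -1288); reduce m mod 46: (22, -113).
General solution: m = 22 + 46t, n = -113 - 235t for integer t.
109 ≤ 22 + 46t ≤ 617 gives t ∈ [2, 12], which is 11 values.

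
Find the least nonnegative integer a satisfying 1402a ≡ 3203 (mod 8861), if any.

gcd(8861, 1402):
  8861 = 6×1402 + 449
  1402 = 3×449 + 55
  449 = 8×55 + 9
  55 = 6×9 + 1
  9 = 9×1
so gcd(8861, 1402) = 1.
1 divides 3203, so solutions exist.
Back-substitute for Bézout coefficients:
  1 = 55 - 6×9
  ... = 1402×(967) + 8861×(-153)
So 1402×(967) ≡ 1 (mod 8861); multiply by 3203: a ≡ 3097301 (mod 8861).
Smallest nonnegative: a = 3097301 mod 8861 = 4812.

4812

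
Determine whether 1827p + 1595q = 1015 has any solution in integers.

gcd(1827, 1595):
  1827 = 1×1595 + 232
  1595 = 6×232 + 203
  232 = 1×203 + 29
  203 = 7×29
so gcd(1827, 1595) = 29.
29 divides 1015, so integer solutions exist.

yes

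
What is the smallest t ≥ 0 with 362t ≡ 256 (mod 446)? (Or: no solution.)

gcd(446, 362) = 2  (446 = 1·362 + 84, 362 = 4·84 + 26, 84 = 3·26 + 6, 26 = 4·6 + 2, 6 = 3·2).
2 divides 256, so solutions exist.
Back-substituting, 362·(69) + 446·(-56) = 2.
So 362·(69) ≡ 2 (mod 446); multiply by 128: t ≡ 8832 (mod 223).
Smallest nonnegative: t = 8832 mod 223 = 135.

135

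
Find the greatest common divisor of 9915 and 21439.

gcd(21439, 9915) = 1  (21439 = 2·9915 + 1609, 9915 = 6·1609 + 261, 1609 = 6·261 + 43, 261 = 6·43 + 3, 43 = 14·3 + 1, 3 = 3·1).

1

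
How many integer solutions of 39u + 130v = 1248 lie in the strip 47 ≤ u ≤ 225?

gcd(130, 39) = 13  (130 = 3·39 + 13, 39 = 3·13).
Back-substituting, 39·(-3) + 130·(1) = 13.
Scale by 96: particular solution (-288, 96); reduce u mod 10: (2, 9).
General solution: u = 2 + 10t, v = 9 - 3t for integer t.
47 ≤ 2 + 10t ≤ 225 gives t ∈ [5, 22], which is 18 values.

18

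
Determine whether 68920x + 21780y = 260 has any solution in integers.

yes

gcd(68920, 21780) = 20  (68920 = 3*21780 + 3580, 21780 = 6*3580 + 300, 3580 = 11*300 + 280, 300 = 1*280 + 20, 280 = 14*20).
20 divides 260, so integer solutions exist.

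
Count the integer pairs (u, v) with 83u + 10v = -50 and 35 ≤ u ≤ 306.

gcd(83, 10) = 1.
By Bézout, 83×(-3) + 10×(25) = 1.
Particular solution: (0, -5).
General solution: u = 0 + 10t, v = -5 - 83t for integer t.
35 ≤ 0 + 10t ≤ 306 gives t ∈ [4, 30], which is 27 values.

27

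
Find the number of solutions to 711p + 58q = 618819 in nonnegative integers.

15

gcd(711, 58) = 1  (711 = 12·58 + 15, 58 = 3·15 + 13, 15 = 1·13 + 2, 13 = 6·2 + 1, 2 = 2·1).
Back-substituting, 711·(-27) + 58·(331) = 1.
Scale by 618819: one solution is (-16708113, 204829089). Reduce p mod 58: (5, 10608).
General: p = 5 + 58t, q = 10608 - 711t.
p ≥ 0 ⇒ t ≥ 0; q ≥ 0 ⇒ t ≤ 14. So t ∈ [0, 14]: 15 solutions.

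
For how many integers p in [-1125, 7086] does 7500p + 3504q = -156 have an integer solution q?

28

gcd(7500, 3504) = 12.
By Bézout, 7500·(57) + 3504·(-122) = 12.
Particular solution: (135, -289).
General solution: p = 135 + 292t, q = -289 - 625t for integer t.
-1125 ≤ 135 + 292t ≤ 7086 gives t ∈ [-4, 23], which is 28 values.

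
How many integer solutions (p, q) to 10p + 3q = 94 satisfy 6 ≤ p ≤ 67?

21

gcd(10, 3) = 1.
By Bézout, 10*(1) + 3*(-3) = 1.
Particular solution: (1, 28).
General solution: p = 1 + 3t, q = 28 - 10t for integer t.
6 ≤ 1 + 3t ≤ 67 gives t ∈ [2, 22], which is 21 values.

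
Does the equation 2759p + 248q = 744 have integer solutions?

yes

gcd(2759, 248):
  2759 = 11·248 + 31
  248 = 8·31
so gcd(2759, 248) = 31.
31 divides 744, so integer solutions exist.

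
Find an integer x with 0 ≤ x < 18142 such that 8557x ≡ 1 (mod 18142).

gcd(18142, 8557) = 1  (18142 = 2·8557 + 1028, 8557 = 8·1028 + 333, 1028 = 3·333 + 29, 333 = 11·29 + 14, 29 = 2·14 + 1, 14 = 14·1).
Back-substituting, 8557·(-1253) + 18142·(591) = 1.
So 8557·-1253 ≡ 1 (mod 18142), and -1253 mod 18142 = 16889.

16889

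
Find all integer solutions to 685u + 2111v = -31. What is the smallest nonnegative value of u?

1698

gcd(2111, 685) = 1.
1 divides -31, so solutions exist.
By Bézout, 685×(490) + 2111×(-159) = 1.
Scale by -31/1 = -31: (u₀, v₀) = (-15190, 4929).
General solution: u = -15190 + 2111t, v = 4929 - 685t for integer t.
u ≥ 0: smallest is -15190 mod 2111 = 1698 (at t = 8), with v = -551.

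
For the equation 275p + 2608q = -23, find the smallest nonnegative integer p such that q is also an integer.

531

gcd(2608, 275) = 1  (2608 = 9×275 + 133, 275 = 2×133 + 9, 133 = 14×9 + 7, 9 = 1×7 + 2, 7 = 3×2 + 1, 2 = 2×1).
1 divides -23, so solutions exist.
Back-substituting, 275×(-1157) + 2608×(122) = 1.
Scale by -23/1 = -23: (p₀, q₀) = (26611, -2806).
General solution: p = 26611 + 2608t, q = -2806 - 275t for integer t.
p ≥ 0: smallest is 26611 mod 2608 = 531 (at t = -10), with q = -56.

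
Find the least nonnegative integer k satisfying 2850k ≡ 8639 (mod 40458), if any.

gcd(40458, 2850) = 6  (40458 = 14·2850 + 558, 2850 = 5·558 + 60, 558 = 9·60 + 18, 60 = 3·18 + 6, 18 = 3·6).
6 does not divide 8639, so the congruence has no solution.

no solution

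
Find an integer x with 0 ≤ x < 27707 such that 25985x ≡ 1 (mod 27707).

14658

gcd(27707, 25985):
  27707 = 1·25985 + 1722
  25985 = 15·1722 + 155
  1722 = 11·155 + 17
  155 = 9·17 + 2
  17 = 8·2 + 1
  2 = 2·1
so gcd(27707, 25985) = 1.
Back-substitute for Bézout coefficients:
  1 = 17 - 8·2
  ... = 25985·(-13049) + 27707·(12238)
So 25985·-13049 ≡ 1 (mod 27707), and -13049 mod 27707 = 14658.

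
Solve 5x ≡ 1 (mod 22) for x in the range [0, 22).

gcd(22, 5) = 1.
By Bézout, 5×(9) + 22×(-2) = 1.
So 5×9 ≡ 1 (mod 22), and 9 mod 22 = 9.

9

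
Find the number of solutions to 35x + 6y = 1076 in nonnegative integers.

5

gcd(35, 6) = 1  (35 = 5×6 + 5, 6 = 1×5 + 1, 5 = 5×1).
Back-substituting, 35×(-1) + 6×(6) = 1.
Scale by 1076: one solution is (-1076, 6456). Reduce x mod 6: (4, 156).
General: x = 4 + 6t, y = 156 - 35t.
x ≥ 0 ⇒ t ≥ 0; y ≥ 0 ⇒ t ≤ 4. So t ∈ [0, 4]: 5 solutions.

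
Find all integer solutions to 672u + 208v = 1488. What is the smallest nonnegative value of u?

gcd(672, 208):
  672 = 3×208 + 48
  208 = 4×48 + 16
  48 = 3×16
so gcd(672, 208) = 16.
16 divides 1488, so solutions exist.
Back-substitute for Bézout coefficients:
  16 = 208 - 4×48
  ... = 672×(-4) + 208×(13)
Scale by 1488/16 = 93: (u₀, v₀) = (-372, 1209).
General solution: u = -372 + 13t, v = 1209 - 42t for integer t.
u ≥ 0: smallest is -372 mod 13 = 5 (at t = 29), with v = -9.

5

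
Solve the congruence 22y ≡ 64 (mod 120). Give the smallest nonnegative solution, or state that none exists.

52

gcd(120, 22) = 2.
2 divides 64, so solutions exist.
By Bézout, 22×(11) + 120×(-2) = 2.
So 22×(11) ≡ 2 (mod 120); multiply by 32: y ≡ 352 (mod 60).
Smallest nonnegative: y = 352 mod 60 = 52.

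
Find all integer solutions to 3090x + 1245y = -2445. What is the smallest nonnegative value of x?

81

gcd(3090, 1245):
  3090 = 2×1245 + 600
  1245 = 2×600 + 45
  600 = 13×45 + 15
  45 = 3×15
so gcd(3090, 1245) = 15.
15 divides -2445, so solutions exist.
Back-substitute for Bézout coefficients:
  15 = 600 - 13×45
  ... = 3090×(27) + 1245×(-67)
Scale by -2445/15 = -163: (x₀, y₀) = (-4401, 10921).
General solution: x = -4401 + 83t, y = 10921 - 206t for integer t.
x ≥ 0: smallest is -4401 mod 83 = 81 (at t = 54), with y = -203.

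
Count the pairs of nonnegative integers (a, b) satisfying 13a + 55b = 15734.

gcd(55, 13):
  55 = 4·13 + 3
  13 = 4·3 + 1
  3 = 3·1
so gcd(55, 13) = 1.
Back-substitute for Bézout coefficients:
  1 = 13 - 4·3
  ... = 13·(17) + 55·(-4)
Scale by 15734: one solution is (267478, -62936). Reduce a mod 55: (13, 283).
General: a = 13 + 55t, b = 283 - 13t.
a ≥ 0 ⇒ t ≥ 0; b ≥ 0 ⇒ t ≤ 21. So t ∈ [0, 21]: 22 solutions.

22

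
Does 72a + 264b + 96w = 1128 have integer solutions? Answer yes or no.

gcd(264, 72) = 24  (264 = 3·72 + 48, 72 = 1·48 + 24, 48 = 2·24).
gcd(24, 96) = 24.
24 divides 1128, so integer solutions exist.

yes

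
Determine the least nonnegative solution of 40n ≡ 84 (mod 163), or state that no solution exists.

gcd(163, 40) = 1  (163 = 4*40 + 3, 40 = 13*3 + 1, 3 = 3*1).
1 divides 84, so solutions exist.
Back-substituting, 40*(53) + 163*(-13) = 1.
So 40*(53) ≡ 1 (mod 163); multiply by 84: n ≡ 4452 (mod 163).
Smallest nonnegative: n = 4452 mod 163 = 51.

51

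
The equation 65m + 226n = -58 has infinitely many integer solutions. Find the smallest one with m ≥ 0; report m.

166

gcd(226, 65):
  226 = 3·65 + 31
  65 = 2·31 + 3
  31 = 10·3 + 1
  3 = 3·1
so gcd(226, 65) = 1.
1 divides -58, so solutions exist.
Back-substitute for Bézout coefficients:
  1 = 31 - 10·3
  ... = 65·(-73) + 226·(21)
Scale by -58/1 = -58: (m₀, n₀) = (4234, -1218).
General solution: m = 4234 + 226t, n = -1218 - 65t for integer t.
m ≥ 0: smallest is 4234 mod 226 = 166 (at t = -18), with n = -48.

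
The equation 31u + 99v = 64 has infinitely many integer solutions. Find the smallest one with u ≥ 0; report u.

34

gcd(99, 31) = 1  (99 = 3*31 + 6, 31 = 5*6 + 1, 6 = 6*1).
1 divides 64, so solutions exist.
Back-substituting, 31*(16) + 99*(-5) = 1.
Scale by 64/1 = 64: (u₀, v₀) = (1024, -320).
General solution: u = 1024 + 99t, v = -320 - 31t for integer t.
u ≥ 0: smallest is 1024 mod 99 = 34 (at t = -10), with v = -10.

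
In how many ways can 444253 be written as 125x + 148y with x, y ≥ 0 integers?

24

gcd(148, 125) = 1.
By Bézout, 125×(45) + 148×(-38) = 1.
One solution: (137, 2886).
General: x = 137 + 148t, y = 2886 - 125t.
x ≥ 0 ⇒ t ≥ 0; y ≥ 0 ⇒ t ≤ 23. So t ∈ [0, 23]: 24 solutions.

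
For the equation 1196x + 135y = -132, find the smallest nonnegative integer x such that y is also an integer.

78

gcd(1196, 135):
  1196 = 8·135 + 116
  135 = 1·116 + 19
  116 = 6·19 + 2
  19 = 9·2 + 1
  2 = 2·1
so gcd(1196, 135) = 1.
1 divides -132, so solutions exist.
Back-substitute for Bézout coefficients:
  1 = 19 - 9·2
  ... = 1196·(-64) + 135·(567)
Scale by -132/1 = -132: (x₀, y₀) = (8448, -74844).
General solution: x = 8448 + 135t, y = -74844 - 1196t for integer t.
x ≥ 0: smallest is 8448 mod 135 = 78 (at t = -62), with y = -692.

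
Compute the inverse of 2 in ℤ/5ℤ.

3

gcd(5, 2):
  5 = 2×2 + 1
  2 = 2×1
so gcd(5, 2) = 1.
Back-substitute for Bézout coefficients:
  1 = 5 - 2×2
  ... = 2×(-2) + 5×(1)
So 2×-2 ≡ 1 (mod 5), and -2 mod 5 = 3.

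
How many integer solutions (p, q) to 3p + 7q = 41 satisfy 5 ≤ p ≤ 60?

8

gcd(7, 3) = 1  (7 = 2·3 + 1, 3 = 3·1).
Back-substituting, 3·(-2) + 7·(1) = 1.
Scale by 41: particular solution (-82, 41); reduce p mod 7: (2, 5).
General solution: p = 2 + 7t, q = 5 - 3t for integer t.
5 ≤ 2 + 7t ≤ 60 gives t ∈ [1, 8], which is 8 values.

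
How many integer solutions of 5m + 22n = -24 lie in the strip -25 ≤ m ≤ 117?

7

gcd(22, 5) = 1  (22 = 4·5 + 2, 5 = 2·2 + 1, 2 = 2·1).
Back-substituting, 5·(9) + 22·(-2) = 1.
Scale by -24: particular solution (-216, 48); reduce m mod 22: (4, -2).
General solution: m = 4 + 22t, n = -2 - 5t for integer t.
-25 ≤ 4 + 22t ≤ 117 gives t ∈ [-1, 5], which is 7 values.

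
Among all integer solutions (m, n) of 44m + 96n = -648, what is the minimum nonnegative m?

gcd(96, 44):
  96 = 2*44 + 8
  44 = 5*8 + 4
  8 = 2*4
so gcd(96, 44) = 4.
4 divides -648, so solutions exist.
Back-substitute for Bézout coefficients:
  4 = 44 - 5*8
  ... = 44*(11) + 96*(-5)
Scale by -648/4 = -162: (m₀, n₀) = (-1782, 810).
General solution: m = -1782 + 24t, n = 810 - 11t for integer t.
m ≥ 0: smallest is -1782 mod 24 = 18 (at t = 75), with n = -15.

18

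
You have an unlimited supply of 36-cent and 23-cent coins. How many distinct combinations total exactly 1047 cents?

1

Need nonnegative integers with 36j + 23k = 1047.
gcd(36, 23) = 1, and 36·(-7) + 23·(11) = 1.
So (j₀, k₀) = (-7329, 11517); general j = -7329 + 23t, k = 11517 - 36t.
j ≥ 0 ⇒ t ≥ 319; k ≥ 0 ⇒ t ≤ 319. That's 1 value of t.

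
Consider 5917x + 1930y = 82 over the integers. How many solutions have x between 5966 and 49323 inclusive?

gcd(5917, 1930):
  5917 = 3·1930 + 127
  1930 = 15·127 + 25
  127 = 5·25 + 2
  25 = 12·2 + 1
  2 = 2·1
so gcd(5917, 1930) = 1.
Back-substitute for Bézout coefficients:
  1 = 25 - 12·2
  ... = 5917·(-927) + 1930·(2842)
Scale by 82: particular solution (-76014, 233044); reduce x mod 1930: (1186, -3636).
General solution: x = 1186 + 1930t, y = -3636 - 5917t for integer t.
5966 ≤ 1186 + 1930t ≤ 49323 gives t ∈ [3, 24], which is 22 values.

22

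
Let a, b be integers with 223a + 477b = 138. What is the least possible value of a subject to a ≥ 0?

345

gcd(477, 223):
  477 = 2·223 + 31
  223 = 7·31 + 6
  31 = 5·6 + 1
  6 = 6·1
so gcd(477, 223) = 1.
1 divides 138, so solutions exist.
Back-substitute for Bézout coefficients:
  1 = 31 - 5·6
  ... = 223·(-77) + 477·(36)
Scale by 138/1 = 138: (a₀, b₀) = (-10626, 4968).
General solution: a = -10626 + 477t, b = 4968 - 223t for integer t.
a ≥ 0: smallest is -10626 mod 477 = 345 (at t = 23), with b = -161.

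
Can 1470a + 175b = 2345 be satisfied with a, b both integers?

gcd(1470, 175) = 35  (1470 = 8×175 + 70, 175 = 2×70 + 35, 70 = 2×35).
35 divides 2345, so integer solutions exist.

yes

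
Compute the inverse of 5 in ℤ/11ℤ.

9

gcd(11, 5):
  11 = 2×5 + 1
  5 = 5×1
so gcd(11, 5) = 1.
Back-substitute for Bézout coefficients:
  1 = 11 - 2×5
  ... = 5×(-2) + 11×(1)
So 5×-2 ≡ 1 (mod 11), and -2 mod 11 = 9.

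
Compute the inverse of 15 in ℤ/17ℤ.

gcd(17, 15):
  17 = 1×15 + 2
  15 = 7×2 + 1
  2 = 2×1
so gcd(17, 15) = 1.
Back-substitute for Bézout coefficients:
  1 = 15 - 7×2
  ... = 15×(8) + 17×(-7)
So 15×8 ≡ 1 (mod 17), and 8 mod 17 = 8.

8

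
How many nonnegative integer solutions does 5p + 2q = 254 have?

26

gcd(5, 2) = 1  (5 = 2·2 + 1, 2 = 2·1).
Back-substituting, 5·(1) + 2·(-2) = 1.
Scale by 254: one solution is (254, -508). Reduce p mod 2: (0, 127).
General: p = 0 + 2t, q = 127 - 5t.
p ≥ 0 ⇒ t ≥ 0; q ≥ 0 ⇒ t ≤ 25. So t ∈ [0, 25]: 26 solutions.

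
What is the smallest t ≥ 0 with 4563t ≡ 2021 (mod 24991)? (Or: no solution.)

gcd(24991, 4563):
  24991 = 5×4563 + 2176
  4563 = 2×2176 + 211
  2176 = 10×211 + 66
  211 = 3×66 + 13
  66 = 5×13 + 1
  13 = 13×1
so gcd(24991, 4563) = 1.
1 divides 2021, so solutions exist.
Back-substitute for Bézout coefficients:
  1 = 66 - 5×13
  ... = 4563×(-1895) + 24991×(346)
So 4563×(-1895) ≡ 1 (mod 24991); multiply by 2021: t ≡ -3829795 (mod 24991).
Smallest nonnegative: t = -3829795 mod 24991 = 18819.

18819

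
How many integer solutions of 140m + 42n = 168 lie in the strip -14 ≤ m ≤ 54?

23

gcd(140, 42) = 14  (140 = 3·42 + 14, 42 = 3·14).
Back-substituting, 140·(1) + 42·(-3) = 14.
Scale by 12: particular solution (12, -36); reduce m mod 3: (0, 4).
General solution: m = 0 + 3t, n = 4 - 10t for integer t.
-14 ≤ 0 + 3t ≤ 54 gives t ∈ [-4, 18], which is 23 values.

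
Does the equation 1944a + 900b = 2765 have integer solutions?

no

gcd(1944, 900) = 36.
36 does not divide 2765 (remainder 29), so no integer solutions.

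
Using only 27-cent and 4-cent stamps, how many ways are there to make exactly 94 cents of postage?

1

Need nonnegative integers with 27j + 4k = 94.
gcd(27, 4) = 1, and 27·(-1) + 4·(7) = 1.
So (j₀, k₀) = (-94, 658); general j = -94 + 4t, k = 658 - 27t.
j ≥ 0 ⇒ t ≥ 24; k ≥ 0 ⇒ t ≤ 24. That's 1 value of t.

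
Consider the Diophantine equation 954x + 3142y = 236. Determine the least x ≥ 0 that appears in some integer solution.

379

gcd(3142, 954):
  3142 = 3·954 + 280
  954 = 3·280 + 114
  280 = 2·114 + 52
  114 = 2·52 + 10
  52 = 5·10 + 2
  10 = 5·2
so gcd(3142, 954) = 2.
2 divides 236, so solutions exist.
Back-substitute for Bézout coefficients:
  2 = 52 - 5·10
  ... = 954·(-303) + 3142·(92)
Scale by 236/2 = 118: (x₀, y₀) = (-35754, 10856).
General solution: x = -35754 + 1571t, y = 10856 - 477t for integer t.
x ≥ 0: smallest is -35754 mod 1571 = 379 (at t = 23), with y = -115.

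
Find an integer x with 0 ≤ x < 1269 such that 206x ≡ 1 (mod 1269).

gcd(1269, 206) = 1.
By Bézout, 206*(-154) + 1269*(25) = 1.
So 206*-154 ≡ 1 (mod 1269), and -154 mod 1269 = 1115.

1115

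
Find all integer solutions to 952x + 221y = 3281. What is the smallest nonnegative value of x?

gcd(952, 221):
  952 = 4*221 + 68
  221 = 3*68 + 17
  68 = 4*17
so gcd(952, 221) = 17.
17 divides 3281, so solutions exist.
Back-substitute for Bézout coefficients:
  17 = 221 - 3*68
  ... = 952*(-3) + 221*(13)
Scale by 3281/17 = 193: (x₀, y₀) = (-579, 2509).
General solution: x = -579 + 13t, y = 2509 - 56t for integer t.
x ≥ 0: smallest is -579 mod 13 = 6 (at t = 45), with y = -11.

6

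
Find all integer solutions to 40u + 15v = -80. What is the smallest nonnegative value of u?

gcd(40, 15):
  40 = 2·15 + 10
  15 = 1·10 + 5
  10 = 2·5
so gcd(40, 15) = 5.
5 divides -80, so solutions exist.
Back-substitute for Bézout coefficients:
  5 = 15 - 1·10
  ... = 40·(-1) + 15·(3)
Scale by -80/5 = -16: (u₀, v₀) = (16, -48).
General solution: u = 16 + 3t, v = -48 - 8t for integer t.
u ≥ 0: smallest is 16 mod 3 = 1 (at t = -5), with v = -8.

1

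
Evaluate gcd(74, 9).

gcd(74, 9):
  74 = 8×9 + 2
  9 = 4×2 + 1
  2 = 2×1
so gcd(74, 9) = 1.

1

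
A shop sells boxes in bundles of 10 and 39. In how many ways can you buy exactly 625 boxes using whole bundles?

2

Need nonnegative integers with 10j + 39k = 625.
gcd(10, 39) = 1, and 10·(4) + 39·(-1) = 1.
So (j₀, k₀) = (2500, -625); general j = 2500 + 39t, k = -625 - 10t.
j ≥ 0 ⇒ t ≥ -64; k ≥ 0 ⇒ t ≤ -63. That's 2 values of t.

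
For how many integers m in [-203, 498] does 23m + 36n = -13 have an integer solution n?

19

gcd(36, 23) = 1  (36 = 1*23 + 13, 23 = 1*13 + 10, 13 = 1*10 + 3, 10 = 3*3 + 1, 3 = 3*1).
Back-substituting, 23*(11) + 36*(-7) = 1.
Scale by -13: particular solution (-143, 91); reduce m mod 36: (1, -1).
General solution: m = 1 + 36t, n = -1 - 23t for integer t.
-203 ≤ 1 + 36t ≤ 498 gives t ∈ [-5, 13], which is 19 values.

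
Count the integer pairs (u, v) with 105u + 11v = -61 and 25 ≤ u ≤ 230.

gcd(105, 11) = 1  (105 = 9*11 + 6, 11 = 1*6 + 5, 6 = 1*5 + 1, 5 = 5*1).
Back-substituting, 105*(2) + 11*(-19) = 1.
Scale by -61: particular solution (-122, 1159); reduce u mod 11: (10, -101).
General solution: u = 10 + 11t, v = -101 - 105t for integer t.
25 ≤ 10 + 11t ≤ 230 gives t ∈ [2, 20], which is 19 values.

19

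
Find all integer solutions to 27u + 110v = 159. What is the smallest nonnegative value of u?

gcd(110, 27) = 1.
1 divides 159, so solutions exist.
By Bézout, 27·(53) + 110·(-13) = 1.
Scale by 159/1 = 159: (u₀, v₀) = (8427, -2067).
General solution: u = 8427 + 110t, v = -2067 - 27t for integer t.
u ≥ 0: smallest is 8427 mod 110 = 67 (at t = -76), with v = -15.

67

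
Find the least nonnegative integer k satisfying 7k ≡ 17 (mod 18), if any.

5

gcd(18, 7) = 1.
1 divides 17, so solutions exist.
By Bézout, 7·(-5) + 18·(2) = 1.
So 7·(-5) ≡ 1 (mod 18); multiply by 17: k ≡ -85 (mod 18).
Smallest nonnegative: k = -85 mod 18 = 5.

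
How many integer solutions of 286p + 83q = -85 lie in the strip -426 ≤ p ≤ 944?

16

gcd(286, 83) = 1  (286 = 3*83 + 37, 83 = 2*37 + 9, 37 = 4*9 + 1, 9 = 9*1).
Back-substituting, 286*(9) + 83*(-31) = 1.
Scale by -85: particular solution (-765, 2635); reduce p mod 83: (65, -225).
General solution: p = 65 + 83t, q = -225 - 286t for integer t.
-426 ≤ 65 + 83t ≤ 944 gives t ∈ [-5, 10], which is 16 values.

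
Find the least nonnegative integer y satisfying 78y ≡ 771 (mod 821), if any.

673

gcd(821, 78) = 1.
1 divides 771, so solutions exist.
By Bézout, 78×(200) + 821×(-19) = 1.
So 78×(200) ≡ 1 (mod 821); multiply by 771: y ≡ 154200 (mod 821).
Smallest nonnegative: y = 154200 mod 821 = 673.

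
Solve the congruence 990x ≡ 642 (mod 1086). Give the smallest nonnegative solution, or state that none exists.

163

gcd(1086, 990):
  1086 = 1*990 + 96
  990 = 10*96 + 30
  96 = 3*30 + 6
  30 = 5*6
so gcd(1086, 990) = 6.
6 divides 642, so solutions exist.
Back-substitute for Bézout coefficients:
  6 = 96 - 3*30
  ... = 990*(-34) + 1086*(31)
So 990*(-34) ≡ 6 (mod 1086); multiply by 107: x ≡ -3638 (mod 181).
Smallest nonnegative: x = -3638 mod 181 = 163.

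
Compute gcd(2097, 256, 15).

1

gcd(2097, 256) = 1  (2097 = 8·256 + 49, 256 = 5·49 + 11, 49 = 4·11 + 5, 11 = 2·5 + 1, 5 = 5·1).
gcd(1, 15) = 1.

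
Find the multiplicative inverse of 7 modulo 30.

gcd(30, 7) = 1  (30 = 4·7 + 2, 7 = 3·2 + 1, 2 = 2·1).
Back-substituting, 7·(13) + 30·(-3) = 1.
So 7·13 ≡ 1 (mod 30), and 13 mod 30 = 13.

13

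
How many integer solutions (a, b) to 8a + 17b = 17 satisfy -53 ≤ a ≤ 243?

18

gcd(17, 8):
  17 = 2·8 + 1
  8 = 8·1
so gcd(17, 8) = 1.
Back-substitute for Bézout coefficients:
  1 = 17 - 2·8
  ... = 8·(-2) + 17·(1)
Scale by 17: particular solution (-34, 17); reduce a mod 17: (0, 1).
General solution: a = 0 + 17t, b = 1 - 8t for integer t.
-53 ≤ 0 + 17t ≤ 243 gives t ∈ [-3, 14], which is 18 values.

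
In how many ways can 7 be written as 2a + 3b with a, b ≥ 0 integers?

gcd(3, 2):
  3 = 1*2 + 1
  2 = 2*1
so gcd(3, 2) = 1.
Back-substitute for Bézout coefficients:
  1 = 3 - 1*2
  ... = 2*(-1) + 3*(1)
Scale by 7: one solution is (-7, 7). Reduce a mod 3: (2, 1).
General: a = 2 + 3t, b = 1 - 2t.
a ≥ 0 ⇒ t ≥ 0; b ≥ 0 ⇒ t ≤ 0. So t ∈ [0, 0]: 1 solution.

1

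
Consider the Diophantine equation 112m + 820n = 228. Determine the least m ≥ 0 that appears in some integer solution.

gcd(820, 112) = 4.
4 divides 228, so solutions exist.
By Bézout, 112×(22) + 820×(-3) = 4.
Scale by 228/4 = 57: (m₀, n₀) = (1254, -171).
General solution: m = 1254 + 205t, n = -171 - 28t for integer t.
m ≥ 0: smallest is 1254 mod 205 = 24 (at t = -6), with n = -3.

24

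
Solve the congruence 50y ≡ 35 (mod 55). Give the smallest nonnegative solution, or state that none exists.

gcd(55, 50) = 5.
5 divides 35, so solutions exist.
By Bézout, 50×(-1) + 55×(1) = 5.
So 50×(-1) ≡ 5 (mod 55); multiply by 7: y ≡ -7 (mod 11).
Smallest nonnegative: y = -7 mod 11 = 4.

4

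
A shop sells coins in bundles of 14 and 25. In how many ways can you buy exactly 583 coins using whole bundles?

Need nonnegative integers with 14j + 25k = 583.
gcd(14, 25) = 1, and 14·(9) + 25·(-5) = 1.
So (j₀, k₀) = (5247, -2915); general j = 5247 + 25t, k = -2915 - 14t.
j ≥ 0 ⇒ t ≥ -209; k ≥ 0 ⇒ t ≤ -209. That's 1 value of t.

1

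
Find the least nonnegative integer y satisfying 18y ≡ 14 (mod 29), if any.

gcd(29, 18) = 1  (29 = 1×18 + 11, 18 = 1×11 + 7, 11 = 1×7 + 4, 7 = 1×4 + 3, 4 = 1×3 + 1, 3 = 3×1).
1 divides 14, so solutions exist.
Back-substituting, 18×(-8) + 29×(5) = 1.
So 18×(-8) ≡ 1 (mod 29); multiply by 14: y ≡ -112 (mod 29).
Smallest nonnegative: y = -112 mod 29 = 4.

4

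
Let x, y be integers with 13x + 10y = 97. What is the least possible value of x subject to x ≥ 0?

gcd(13, 10) = 1.
1 divides 97, so solutions exist.
By Bézout, 13·(-3) + 10·(4) = 1.
Scale by 97/1 = 97: (x₀, y₀) = (-291, 388).
General solution: x = -291 + 10t, y = 388 - 13t for integer t.
x ≥ 0: smallest is -291 mod 10 = 9 (at t = 30), with y = -2.

9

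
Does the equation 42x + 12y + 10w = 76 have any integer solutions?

gcd(42, 12) = 6  (42 = 3×12 + 6, 12 = 2×6).
gcd(6, 10) = 2.
2 divides 76, so integer solutions exist.

yes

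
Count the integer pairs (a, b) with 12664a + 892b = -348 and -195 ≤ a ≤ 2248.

gcd(12664, 892) = 4  (12664 = 14×892 + 176, 892 = 5×176 + 12, 176 = 14×12 + 8, 12 = 1×8 + 4, 8 = 2×4).
Back-substituting, 12664×(-76) + 892×(1079) = 4.
Scale by -87: particular solution (6612, -93873); reduce a mod 223: (145, -2059).
General solution: a = 145 + 223t, b = -2059 - 3166t for integer t.
-195 ≤ 145 + 223t ≤ 2248 gives t ∈ [-1, 9], which is 11 values.

11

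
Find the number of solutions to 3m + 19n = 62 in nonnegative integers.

1

gcd(19, 3) = 1  (19 = 6*3 + 1, 3 = 3*1).
Back-substituting, 3*(-6) + 19*(1) = 1.
Scale by 62: one solution is (-372, 62). Reduce m mod 19: (8, 2).
General: m = 8 + 19t, n = 2 - 3t.
m ≥ 0 ⇒ t ≥ 0; n ≥ 0 ⇒ t ≤ 0. So t ∈ [0, 0]: 1 solution.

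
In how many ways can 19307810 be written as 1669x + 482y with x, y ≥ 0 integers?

24

gcd(1669, 482) = 1.
By Bézout, 1669*(-67) + 482*(232) = 1.
One solution: (142, 39566).
General: x = 142 + 482t, y = 39566 - 1669t.
x ≥ 0 ⇒ t ≥ 0; y ≥ 0 ⇒ t ≤ 23. So t ∈ [0, 23]: 24 solutions.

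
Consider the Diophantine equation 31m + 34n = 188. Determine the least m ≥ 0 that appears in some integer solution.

28

gcd(34, 31):
  34 = 1·31 + 3
  31 = 10·3 + 1
  3 = 3·1
so gcd(34, 31) = 1.
1 divides 188, so solutions exist.
Back-substitute for Bézout coefficients:
  1 = 31 - 10·3
  ... = 31·(11) + 34·(-10)
Scale by 188/1 = 188: (m₀, n₀) = (2068, -1880).
General solution: m = 2068 + 34t, n = -1880 - 31t for integer t.
m ≥ 0: smallest is 2068 mod 34 = 28 (at t = -60), with n = -20.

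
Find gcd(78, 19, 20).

1

gcd(78, 19) = 1  (78 = 4×19 + 2, 19 = 9×2 + 1, 2 = 2×1).
gcd(1, 20) = 1.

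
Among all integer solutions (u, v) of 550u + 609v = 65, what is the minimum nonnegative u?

gcd(609, 550) = 1  (609 = 1·550 + 59, 550 = 9·59 + 19, 59 = 3·19 + 2, 19 = 9·2 + 1, 2 = 2·1).
1 divides 65, so solutions exist.
Back-substituting, 550·(289) + 609·(-261) = 1.
Scale by 65/1 = 65: (u₀, v₀) = (18785, -16965).
General solution: u = 18785 + 609t, v = -16965 - 550t for integer t.
u ≥ 0: smallest is 18785 mod 609 = 515 (at t = -30), with v = -465.

515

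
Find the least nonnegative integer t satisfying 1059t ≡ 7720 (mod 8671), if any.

1694

gcd(8671, 1059):
  8671 = 8×1059 + 199
  1059 = 5×199 + 64
  199 = 3×64 + 7
  64 = 9×7 + 1
  7 = 7×1
so gcd(8671, 1059) = 1.
1 divides 7720, so solutions exist.
Back-substitute for Bézout coefficients:
  1 = 64 - 9×7
  ... = 1059×(1220) + 8671×(-149)
So 1059×(1220) ≡ 1 (mod 8671); multiply by 7720: t ≡ 9418400 (mod 8671).
Smallest nonnegative: t = 9418400 mod 8671 = 1694.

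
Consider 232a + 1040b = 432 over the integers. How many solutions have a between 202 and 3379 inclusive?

25

gcd(1040, 232) = 8.
By Bézout, 232*(9) + 1040*(-2) = 8.
Particular solution: (96, -21).
General solution: a = 96 + 130t, b = -21 - 29t for integer t.
202 ≤ 96 + 130t ≤ 3379 gives t ∈ [1, 25], which is 25 values.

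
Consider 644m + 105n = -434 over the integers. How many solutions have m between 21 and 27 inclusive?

gcd(644, 105) = 7  (644 = 6×105 + 14, 105 = 7×14 + 7, 14 = 2×7).
Back-substituting, 644×(-7) + 105×(43) = 7.
Scale by -62: particular solution (434, -2666); reduce m mod 15: (14, -90).
General solution: m = 14 + 15t, n = -90 - 92t for integer t.
21 ≤ 14 + 15t ≤ 27 gives t ∈ [1, 0], which is 0 values.

0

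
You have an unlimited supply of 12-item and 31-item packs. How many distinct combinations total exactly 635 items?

2

Need nonnegative integers with 12j + 31k = 635.
gcd(12, 31) = 1, and 12·(13) + 31·(-5) = 1.
So (j₀, k₀) = (8255, -3175); general j = 8255 + 31t, k = -3175 - 12t.
j ≥ 0 ⇒ t ≥ -266; k ≥ 0 ⇒ t ≤ -265. That's 2 values of t.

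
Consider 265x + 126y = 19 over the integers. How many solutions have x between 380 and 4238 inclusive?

gcd(265, 126):
  265 = 2·126 + 13
  126 = 9·13 + 9
  13 = 1·9 + 4
  9 = 2·4 + 1
  4 = 4·1
so gcd(265, 126) = 1.
Back-substitute for Bézout coefficients:
  1 = 9 - 2·4
  ... = 265·(-29) + 126·(61)
Scale by 19: particular solution (-551, 1159); reduce x mod 126: (79, -166).
General solution: x = 79 + 126t, y = -166 - 265t for integer t.
380 ≤ 79 + 126t ≤ 4238 gives t ∈ [3, 33], which is 31 values.

31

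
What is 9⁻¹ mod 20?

gcd(20, 9) = 1  (20 = 2·9 + 2, 9 = 4·2 + 1, 2 = 2·1).
Back-substituting, 9·(9) + 20·(-4) = 1.
So 9·9 ≡ 1 (mod 20), and 9 mod 20 = 9.

9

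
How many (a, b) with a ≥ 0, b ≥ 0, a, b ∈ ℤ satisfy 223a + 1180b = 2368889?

gcd(1180, 223):
  1180 = 5*223 + 65
  223 = 3*65 + 28
  65 = 2*28 + 9
  28 = 3*9 + 1
  9 = 9*1
so gcd(1180, 223) = 1.
Back-substitute for Bézout coefficients:
  1 = 28 - 3*9
  ... = 223*(127) + 1180*(-24)
Scale by 2368889: one solution is (300848903, -56853336). Reduce a mod 1180: (823, 1852).
General: a = 823 + 1180t, b = 1852 - 223t.
a ≥ 0 ⇒ t ≥ 0; b ≥ 0 ⇒ t ≤ 8. So t ∈ [0, 8]: 9 solutions.

9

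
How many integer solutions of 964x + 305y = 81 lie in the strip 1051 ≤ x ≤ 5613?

15

gcd(964, 305):
  964 = 3×305 + 49
  305 = 6×49 + 11
  49 = 4×11 + 5
  11 = 2×5 + 1
  5 = 5×1
so gcd(964, 305) = 1.
Back-substitute for Bézout coefficients:
  1 = 11 - 2×5
  ... = 964×(-56) + 305×(177)
Scale by 81: particular solution (-4536, 14337); reduce x mod 305: (39, -123).
General solution: x = 39 + 305t, y = -123 - 964t for integer t.
1051 ≤ 39 + 305t ≤ 5613 gives t ∈ [4, 18], which is 15 values.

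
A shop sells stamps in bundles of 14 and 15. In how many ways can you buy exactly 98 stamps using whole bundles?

1

Need nonnegative integers with 14j + 15k = 98.
gcd(14, 15) = 1, and 14·(-1) + 15·(1) = 1.
So (j₀, k₀) = (-98, 98); general j = -98 + 15t, k = 98 - 14t.
j ≥ 0 ⇒ t ≥ 7; k ≥ 0 ⇒ t ≤ 7. That's 1 value of t.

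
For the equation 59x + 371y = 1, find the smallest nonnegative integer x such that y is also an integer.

327

gcd(371, 59):
  371 = 6·59 + 17
  59 = 3·17 + 8
  17 = 2·8 + 1
  8 = 8·1
so gcd(371, 59) = 1.
1 divides 1, so solutions exist.
Back-substitute for Bézout coefficients:
  1 = 17 - 2·8
  ... = 59·(-44) + 371·(7)
Scale by 1/1 = 1: (x₀, y₀) = (-44, 7).
General solution: x = -44 + 371t, y = 7 - 59t for integer t.
x ≥ 0: smallest is -44 mod 371 = 327 (at t = 1), with y = -52.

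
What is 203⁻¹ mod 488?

gcd(488, 203):
  488 = 2×203 + 82
  203 = 2×82 + 39
  82 = 2×39 + 4
  39 = 9×4 + 3
  4 = 1×3 + 1
  3 = 3×1
so gcd(488, 203) = 1.
Back-substitute for Bézout coefficients:
  1 = 4 - 1×3
  ... = 203×(-125) + 488×(52)
So 203×-125 ≡ 1 (mod 488), and -125 mod 488 = 363.

363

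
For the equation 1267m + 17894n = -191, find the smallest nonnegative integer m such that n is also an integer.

gcd(17894, 1267) = 1  (17894 = 14·1267 + 156, 1267 = 8·156 + 19, 156 = 8·19 + 4, 19 = 4·4 + 3, 4 = 1·3 + 1, 3 = 3·1).
1 divides -191, so solutions exist.
Back-substituting, 1267·(-4703) + 17894·(333) = 1.
Scale by -191/1 = -191: (m₀, n₀) = (898273, -63603).
General solution: m = 898273 + 17894t, n = -63603 - 1267t for integer t.
m ≥ 0: smallest is 898273 mod 17894 = 3573 (at t = -50), with n = -253.

3573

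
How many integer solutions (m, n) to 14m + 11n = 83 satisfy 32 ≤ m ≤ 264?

gcd(14, 11) = 1.
By Bézout, 14×(4) + 11×(-5) = 1.
Particular solution: (2, 5).
General solution: m = 2 + 11t, n = 5 - 14t for integer t.
32 ≤ 2 + 11t ≤ 264 gives t ∈ [3, 23], which is 21 values.

21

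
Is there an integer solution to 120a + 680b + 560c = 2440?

gcd(680, 120) = 40  (680 = 5*120 + 80, 120 = 1*80 + 40, 80 = 2*40).
gcd(40, 560) = 40.
40 divides 2440, so integer solutions exist.

yes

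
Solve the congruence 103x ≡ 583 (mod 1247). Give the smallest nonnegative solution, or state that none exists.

611

gcd(1247, 103) = 1.
1 divides 583, so solutions exist.
By Bézout, 103×(339) + 1247×(-28) = 1.
So 103×(339) ≡ 1 (mod 1247); multiply by 583: x ≡ 197637 (mod 1247).
Smallest nonnegative: x = 197637 mod 1247 = 611.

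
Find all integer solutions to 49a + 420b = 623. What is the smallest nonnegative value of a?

47

gcd(420, 49):
  420 = 8*49 + 28
  49 = 1*28 + 21
  28 = 1*21 + 7
  21 = 3*7
so gcd(420, 49) = 7.
7 divides 623, so solutions exist.
Back-substitute for Bézout coefficients:
  7 = 28 - 1*21
  ... = 49*(-17) + 420*(2)
Scale by 623/7 = 89: (a₀, b₀) = (-1513, 178).
General solution: a = -1513 + 60t, b = 178 - 7t for integer t.
a ≥ 0: smallest is -1513 mod 60 = 47 (at t = 26), with b = -4.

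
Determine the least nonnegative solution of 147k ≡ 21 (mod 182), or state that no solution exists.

15

gcd(182, 147):
  182 = 1·147 + 35
  147 = 4·35 + 7
  35 = 5·7
so gcd(182, 147) = 7.
7 divides 21, so solutions exist.
Back-substitute for Bézout coefficients:
  7 = 147 - 4·35
  ... = 147·(5) + 182·(-4)
So 147·(5) ≡ 7 (mod 182); multiply by 3: k ≡ 15 (mod 26).
Smallest nonnegative: k = 15 mod 26 = 15.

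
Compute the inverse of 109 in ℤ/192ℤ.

37

gcd(192, 109) = 1.
By Bézout, 109*(37) + 192*(-21) = 1.
So 109*37 ≡ 1 (mod 192), and 37 mod 192 = 37.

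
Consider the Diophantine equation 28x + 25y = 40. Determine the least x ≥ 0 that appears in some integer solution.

5

gcd(28, 25) = 1  (28 = 1×25 + 3, 25 = 8×3 + 1, 3 = 3×1).
1 divides 40, so solutions exist.
Back-substituting, 28×(-8) + 25×(9) = 1.
Scale by 40/1 = 40: (x₀, y₀) = (-320, 360).
General solution: x = -320 + 25t, y = 360 - 28t for integer t.
x ≥ 0: smallest is -320 mod 25 = 5 (at t = 13), with y = -4.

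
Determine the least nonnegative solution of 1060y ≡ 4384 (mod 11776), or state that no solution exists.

gcd(11776, 1060) = 4  (11776 = 11×1060 + 116, 1060 = 9×116 + 16, 116 = 7×16 + 4, 16 = 4×4).
4 divides 4384, so solutions exist.
Back-substituting, 1060×(-711) + 11776×(64) = 4.
So 1060×(-711) ≡ 4 (mod 11776); multiply by 1096: y ≡ -779256 (mod 2944).
Smallest nonnegative: y = -779256 mod 2944 = 904.

904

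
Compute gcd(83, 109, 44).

gcd(109, 83) = 1.
gcd(1, 44) = 1.

1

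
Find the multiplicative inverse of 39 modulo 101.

57

gcd(101, 39) = 1  (101 = 2×39 + 23, 39 = 1×23 + 16, 23 = 1×16 + 7, 16 = 2×7 + 2, 7 = 3×2 + 1, 2 = 2×1).
Back-substituting, 39×(-44) + 101×(17) = 1.
So 39×-44 ≡ 1 (mod 101), and -44 mod 101 = 57.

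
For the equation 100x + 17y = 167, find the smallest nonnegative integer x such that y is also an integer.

gcd(100, 17):
  100 = 5*17 + 15
  17 = 1*15 + 2
  15 = 7*2 + 1
  2 = 2*1
so gcd(100, 17) = 1.
1 divides 167, so solutions exist.
Back-substitute for Bézout coefficients:
  1 = 15 - 7*2
  ... = 100*(8) + 17*(-47)
Scale by 167/1 = 167: (x₀, y₀) = (1336, -7849).
General solution: x = 1336 + 17t, y = -7849 - 100t for integer t.
x ≥ 0: smallest is 1336 mod 17 = 10 (at t = -78), with y = -49.

10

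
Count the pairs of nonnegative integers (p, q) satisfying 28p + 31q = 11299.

13

gcd(31, 28) = 1  (31 = 1·28 + 3, 28 = 9·3 + 1, 3 = 3·1).
Back-substituting, 28·(10) + 31·(-9) = 1.
Scale by 11299: one solution is (112990, -101691). Reduce p mod 31: (26, 341).
General: p = 26 + 31t, q = 341 - 28t.
p ≥ 0 ⇒ t ≥ 0; q ≥ 0 ⇒ t ≤ 12. So t ∈ [0, 12]: 13 solutions.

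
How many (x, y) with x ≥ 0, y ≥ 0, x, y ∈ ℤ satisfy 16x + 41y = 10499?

gcd(41, 16) = 1  (41 = 2*16 + 9, 16 = 1*9 + 7, 9 = 1*7 + 2, 7 = 3*2 + 1, 2 = 2*1).
Back-substituting, 16*(18) + 41*(-7) = 1.
Scale by 10499: one solution is (188982, -73493). Reduce x mod 41: (13, 251).
General: x = 13 + 41t, y = 251 - 16t.
x ≥ 0 ⇒ t ≥ 0; y ≥ 0 ⇒ t ≤ 15. So t ∈ [0, 15]: 16 solutions.

16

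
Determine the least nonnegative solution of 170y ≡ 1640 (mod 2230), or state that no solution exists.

49

gcd(2230, 170) = 10.
10 divides 1640, so solutions exist.
By Bézout, 170*(105) + 2230*(-8) = 10.
So 170*(105) ≡ 10 (mod 2230); multiply by 164: y ≡ 17220 (mod 223).
Smallest nonnegative: y = 17220 mod 223 = 49.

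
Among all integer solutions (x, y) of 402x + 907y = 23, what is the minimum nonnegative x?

gcd(907, 402) = 1.
1 divides 23, so solutions exist.
By Bézout, 402*(-273) + 907*(121) = 1.
Scale by 23/1 = 23: (x₀, y₀) = (-6279, 2783).
General solution: x = -6279 + 907t, y = 2783 - 402t for integer t.
x ≥ 0: smallest is -6279 mod 907 = 70 (at t = 7), with y = -31.

70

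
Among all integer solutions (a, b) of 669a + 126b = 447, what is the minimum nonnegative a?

5

gcd(669, 126):
  669 = 5×126 + 39
  126 = 3×39 + 9
  39 = 4×9 + 3
  9 = 3×3
so gcd(669, 126) = 3.
3 divides 447, so solutions exist.
Back-substitute for Bézout coefficients:
  3 = 39 - 4×9
  ... = 669×(13) + 126×(-69)
Scale by 447/3 = 149: (a₀, b₀) = (1937, -10281).
General solution: a = 1937 + 42t, b = -10281 - 223t for integer t.
a ≥ 0: smallest is 1937 mod 42 = 5 (at t = -46), with b = -23.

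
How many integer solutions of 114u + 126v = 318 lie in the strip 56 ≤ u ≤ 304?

12

gcd(126, 114) = 6  (126 = 1×114 + 12, 114 = 9×12 + 6, 12 = 2×6).
Back-substituting, 114×(10) + 126×(-9) = 6.
Scale by 53: particular solution (530, -477); reduce u mod 21: (5, -2).
General solution: u = 5 + 21t, v = -2 - 19t for integer t.
56 ≤ 5 + 21t ≤ 304 gives t ∈ [3, 14], which is 12 values.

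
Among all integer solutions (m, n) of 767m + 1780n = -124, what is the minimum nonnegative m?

768

gcd(1780, 767):
  1780 = 2·767 + 246
  767 = 3·246 + 29
  246 = 8·29 + 14
  29 = 2·14 + 1
  14 = 14·1
so gcd(1780, 767) = 1.
1 divides -124, so solutions exist.
Back-substitute for Bézout coefficients:
  1 = 29 - 2·14
  ... = 767·(123) + 1780·(-53)
Scale by -124/1 = -124: (m₀, n₀) = (-15252, 6572).
General solution: m = -15252 + 1780t, n = 6572 - 767t for integer t.
m ≥ 0: smallest is -15252 mod 1780 = 768 (at t = 9), with n = -331.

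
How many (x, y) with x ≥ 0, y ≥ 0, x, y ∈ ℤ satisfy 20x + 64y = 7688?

24

gcd(64, 20) = 4.
By Bézout, 20×(-3) + 64×(1) = 4.
One solution: (10, 117).
General: x = 10 + 16t, y = 117 - 5t.
x ≥ 0 ⇒ t ≥ 0; y ≥ 0 ⇒ t ≤ 23. So t ∈ [0, 23]: 24 solutions.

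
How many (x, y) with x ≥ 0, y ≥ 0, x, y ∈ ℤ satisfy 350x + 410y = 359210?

gcd(410, 350):
  410 = 1*350 + 60
  350 = 5*60 + 50
  60 = 1*50 + 10
  50 = 5*10
so gcd(410, 350) = 10.
Back-substitute for Bézout coefficients:
  10 = 60 - 1*50
  ... = 350*(-7) + 410*(6)
Scale by 35921: one solution is (-251447, 215526). Reduce x mod 41: (6, 871).
General: x = 6 + 41t, y = 871 - 35t.
x ≥ 0 ⇒ t ≥ 0; y ≥ 0 ⇒ t ≤ 24. So t ∈ [0, 24]: 25 solutions.

25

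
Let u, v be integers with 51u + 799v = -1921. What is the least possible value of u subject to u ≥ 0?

gcd(799, 51):
  799 = 15*51 + 34
  51 = 1*34 + 17
  34 = 2*17
so gcd(799, 51) = 17.
17 divides -1921, so solutions exist.
Back-substitute for Bézout coefficients:
  17 = 51 - 1*34
  ... = 51*(16) + 799*(-1)
Scale by -1921/17 = -113: (u₀, v₀) = (-1808, 113).
General solution: u = -1808 + 47t, v = 113 - 3t for integer t.
u ≥ 0: smallest is -1808 mod 47 = 25 (at t = 39), with v = -4.

25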